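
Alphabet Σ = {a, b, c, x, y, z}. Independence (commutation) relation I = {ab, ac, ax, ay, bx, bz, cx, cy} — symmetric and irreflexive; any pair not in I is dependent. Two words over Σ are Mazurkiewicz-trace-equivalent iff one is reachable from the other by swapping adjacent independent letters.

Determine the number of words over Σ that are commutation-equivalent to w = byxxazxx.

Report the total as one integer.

5

drop 0:b onto floor
drop 1:y onto {0:b}
drop 2:x onto {1:y}
drop 3:x onto {2:x}
drop 4:a onto floor
drop 5:z onto {3:x, 4:a}
drop 6:x onto {5:z}
drop 7:x onto {6:x}
ground layer = {0:b, 4:a}
drop-orders for the pieces not yet dropped (sum over which currently-grounded one goes next):
  1 to go: {7} 1
  2 to go: {6,7} 1
  3 to go: {5,6,7} 1
  4 to go: {3,5,6,7} 1  {4,5,6,7} 1
  5 to go: {2,3,5,6,7} 1  {3,4,5,6,7} 2
  6 to go: {1,2,3,5,6,7} 1  {2,3,4,5,6,7} 3
  if 0:b drops first: 4 orders
  if 4:a drops first: 1 orders
heap linearizations: 5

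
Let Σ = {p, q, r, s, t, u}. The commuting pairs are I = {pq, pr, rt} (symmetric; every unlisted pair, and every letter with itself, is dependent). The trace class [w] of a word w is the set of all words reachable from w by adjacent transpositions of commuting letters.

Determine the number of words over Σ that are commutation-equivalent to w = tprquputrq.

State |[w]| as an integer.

10

0(t) covers ∅
1(p) covers 0:t
2(r) covers ∅
3(q) covers 0:t, 2:r
4(u) covers 1:p, 3:q
5(p) covers 4:u
6(u) covers 5:p
7(t) covers 6:u
8(r) covers 6:u
9(q) covers 7:t, 8:r
floor of heap: 0:t, 2:r
completions by unplaced set U, small U first (add the entries for U minus each lowest piece of U):
  |U|=1: {9}:1
  |U|=2: {7,9}:1  {8,9}:1
  |U|=3: {7,8,9}:2
  |U|=4: {6,7,8,9}:2
  |U|=5: {5,6,7,8,9}:2
  |U|=6: {4,5,6,7,8,9}:2
  |U|=7: {1,4,5,6,7,8,9}:2  {3,4,5,6,7,8,9}:2
  |U|=8: {1,3,4,5,6,7,8,9}:4  {2,3,4,5,6,7,8,9}:2
  start at 0(t): 6
  start at 2(r): 4
sum over floor = 10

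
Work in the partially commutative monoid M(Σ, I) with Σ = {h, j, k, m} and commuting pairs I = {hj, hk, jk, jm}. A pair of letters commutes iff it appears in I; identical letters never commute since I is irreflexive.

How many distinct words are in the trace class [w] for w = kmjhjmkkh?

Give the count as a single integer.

0(k) covers ∅
1(m) covers 0:k
2(j) covers ∅
3(h) covers 1:m
4(j) covers 2:j
5(m) covers 3:h
6(k) covers 5:m
7(k) covers 6:k
8(h) covers 5:m
floor of heap: 0:k, 2:j
completions by unplaced set U, small U first (add the entries for U minus each lowest piece of U):
  |U|=1: {4}:1  {7}:1  {8}:1
  |U|=2: {2,4}:1  {4,7}:2  {4,8}:2  {6,7}:1  {7,8}:2
  |U|=3: {2,4,7}:3  {2,4,8}:3  {4,6,7}:3  {4,7,8}:6  {6,7,8}:3
  |U|=4: {2,4,6,7}:6  {2,4,7,8}:12  {4,6,7,8}:12  {5,6,7,8}:3
  |U|=5: {2,4,6,7,8}:30  {3,5,6,7,8}:3  {4,5,6,7,8}:15
  |U|=6: {1,3,5,6,7,8}:3  {2,4,5,6,7,8}:45  {3,4,5,6,7,8}:18
  |U|=7: {0,1,3,5,6,7,8}:3  {1,3,4,5,6,7,8}:21  {2,3,4,5,6,7,8}:63
  start at 0(k): 84
  start at 2(j): 24
sum over floor = 108

108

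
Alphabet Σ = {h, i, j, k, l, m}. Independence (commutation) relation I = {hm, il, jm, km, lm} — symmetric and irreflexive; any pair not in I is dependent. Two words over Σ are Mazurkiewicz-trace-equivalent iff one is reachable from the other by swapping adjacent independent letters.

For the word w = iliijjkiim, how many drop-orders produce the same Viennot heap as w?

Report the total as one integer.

4

#0=i has no predecessor
#1=l has no predecessor
#2=i depends on [0:i]
#3=i depends on [2:i]
#4=j depends on [1:l, 3:i]
#5=j depends on [4:j]
#6=k depends on [5:j]
#7=i depends on [6:k]
#8=i depends on [7:i]
#9=m depends on [8:i]
sources: [0:i, 1:l]
N(rest) = Σ N(rest − s) over sources s of rest; N(one piece) = 1:
  size 1 → [9]=1
  size 2 → [8,9]=1
  size 3 → [7,8,9]=1
  size 4 → [6,7,8,9]=1
  size 5 → [5,6,7,8,9]=1
  size 6 → [4,5,6,7,8,9]=1
  size 7 → [1,4,5,6,7,8,9]=1  [3,4,5,6,7,8,9]=1
  size 8 → [1,3,4,5,6,7,8,9]=2  [2,3,4,5,6,7,8,9]=1
  first=0(i) contributes 3
  first=1(l) contributes 1
|[w]| = 4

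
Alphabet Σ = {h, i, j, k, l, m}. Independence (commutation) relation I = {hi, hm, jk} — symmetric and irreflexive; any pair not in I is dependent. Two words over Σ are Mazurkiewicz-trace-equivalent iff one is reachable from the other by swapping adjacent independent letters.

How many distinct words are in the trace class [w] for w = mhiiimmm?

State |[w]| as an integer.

drop 0:m onto floor
drop 1:h onto floor
drop 2:i onto {0:m}
drop 3:i onto {2:i}
drop 4:i onto {3:i}
drop 5:m onto {4:i}
drop 6:m onto {5:m}
drop 7:m onto {6:m}
ground layer = {0:m, 1:h}
drop-orders for the pieces not yet dropped (sum over which currently-grounded one goes next):
  1 to go: {1} 1  {7} 1
  2 to go: {1,7} 2  {6,7} 1
  3 to go: {1,6,7} 3  {5,6,7} 1
  4 to go: {1,5,6,7} 4  {4,5,6,7} 1
  5 to go: {1,4,5,6,7} 5  {3,4,5,6,7} 1
  6 to go: {1,3,4,5,6,7} 6  {2,3,4,5,6,7} 1
  if 0:m drops first: 7 orders
  if 1:h drops first: 1 orders
heap linearizations: 8

8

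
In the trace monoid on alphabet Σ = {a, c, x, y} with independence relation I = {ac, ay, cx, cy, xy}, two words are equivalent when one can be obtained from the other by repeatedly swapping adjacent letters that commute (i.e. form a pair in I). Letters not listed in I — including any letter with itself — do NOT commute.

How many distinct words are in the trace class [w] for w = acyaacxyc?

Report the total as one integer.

drop 0:a onto floor
drop 1:c onto floor
drop 2:y onto floor
drop 3:a onto {0:a}
drop 4:a onto {3:a}
drop 5:c onto {1:c}
drop 6:x onto {4:a}
drop 7:y onto {2:y}
drop 8:c onto {5:c}
ground layer = {0:a, 1:c, 2:y}
drop-orders for the pieces not yet dropped (sum over which currently-grounded one goes next):
  1 to go: {6} 1  {7} 1  {8} 1
  2 to go: {2,7} 1  {4,6} 1  {5,8} 1  {6,7} 2  {6,8} 2  {7,8} 2
  3 to go: {1,5,8} 1  {2,6,7} 3  {2,7,8} 3  {3,4,6} 1  {4,6,7} 3  {4,6,8} 3  {5,6,8} 3  {5,7,8} 3  {6,7,8} 6
  4 to go: {0,3,4,6} 1  {1,5,6,8} 4  {1,5,7,8} 4  {2,4,6,7} 6  {2,5,7,8} 6  {2,6,7,8} 12  {3,4,6,7} 4  {3,4,6,8} 4  {4,5,6,8} 6  {4,6,7,8} 12  {5,6,7,8} 12
  5 to go: {0,3,4,6,7} 5  {0,3,4,6,8} 5  {1,2,5,7,8} 10  {1,4,5,6,8} 10  {1,5,6,7,8} 20  {2,3,4,6,7} 10  {2,4,6,7,8} 30  {2,5,6,7,8} 30  {3,4,5,6,8} 10  {3,4,6,7,8} 20  {4,5,6,7,8} 30
  6 to go: {0,2,3,4,6,7} 15  {0,3,4,5,6,8} 15  {0,3,4,6,7,8} 30  {1,2,5,6,7,8} 60  {1,3,4,5,6,8} 20  {1,4,5,6,7,8} 60  {2,3,4,6,7,8} 60  {2,4,5,6,7,8} 90  {3,4,5,6,7,8} 60
  7 to go: {0,1,3,4,5,6,8} 35  {0,2,3,4,6,7,8} 105  {0,3,4,5,6,7,8} 105  {1,2,4,5,6,7,8} 210  {1,3,4,5,6,7,8} 140  {2,3,4,5,6,7,8} 210
  if 0:a drops first: 560 orders
  if 1:c drops first: 420 orders
  if 2:y drops first: 280 orders
heap linearizations: 1260

1260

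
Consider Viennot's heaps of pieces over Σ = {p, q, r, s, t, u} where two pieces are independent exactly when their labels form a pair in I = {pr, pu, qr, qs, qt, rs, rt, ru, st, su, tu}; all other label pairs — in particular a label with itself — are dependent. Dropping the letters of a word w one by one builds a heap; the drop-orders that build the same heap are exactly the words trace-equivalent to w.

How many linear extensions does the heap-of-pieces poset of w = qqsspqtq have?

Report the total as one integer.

drop 0:q onto floor
drop 1:q onto {0:q}
drop 2:s onto floor
drop 3:s onto {2:s}
drop 4:p onto {1:q, 3:s}
drop 5:q onto {4:p}
drop 6:t onto {4:p}
drop 7:q onto {5:q}
ground layer = {0:q, 2:s}
drop-orders for the pieces not yet dropped (sum over which currently-grounded one goes next):
  1 to go: {6} 1  {7} 1
  2 to go: {5,7} 1  {6,7} 2
  3 to go: {5,6,7} 3
  4 to go: {4,5,6,7} 3
  5 to go: {1,4,5,6,7} 3  {3,4,5,6,7} 3
  6 to go: {0,1,4,5,6,7} 3  {1,3,4,5,6,7} 6  {2,3,4,5,6,7} 3
  if 0:q drops first: 9 orders
  if 2:s drops first: 9 orders
heap linearizations: 18

18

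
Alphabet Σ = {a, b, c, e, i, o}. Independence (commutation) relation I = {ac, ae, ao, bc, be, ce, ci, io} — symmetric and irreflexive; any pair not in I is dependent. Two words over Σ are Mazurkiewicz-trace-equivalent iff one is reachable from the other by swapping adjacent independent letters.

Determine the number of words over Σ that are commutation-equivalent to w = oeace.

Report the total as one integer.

0(o) covers ∅
1(e) covers 0:o
2(a) covers ∅
3(c) covers 0:o
4(e) covers 1:e
floor of heap: 0:o, 2:a
completions by unplaced set U, small U first (add the entries for U minus each lowest piece of U):
  |U|=1: {2}:1  {3}:1  {4}:1
  |U|=2: {1,4}:1  {2,3}:2  {2,4}:2  {3,4}:2
  |U|=3: {1,2,4}:3  {1,3,4}:3  {2,3,4}:6
  start at 0(o): 12
  start at 2(a): 3
sum over floor = 15

15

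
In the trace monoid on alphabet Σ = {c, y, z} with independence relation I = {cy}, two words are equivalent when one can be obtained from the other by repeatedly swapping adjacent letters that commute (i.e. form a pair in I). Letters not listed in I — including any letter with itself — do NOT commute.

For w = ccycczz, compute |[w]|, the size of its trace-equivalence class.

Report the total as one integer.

piece 0:c — minimal
piece 1:c rests on {0:c}
piece 2:y — minimal
piece 3:c rests on {1:c}
piece 4:c rests on {3:c}
piece 5:z rests on {2:y, 4:c}
piece 6:z rests on {5:z}
minimal pieces: {0:c, 2:y}
ways to finish when only these pieces remain (= sum over removing one remaining piece with nothing left below it):
  1 left: {6}→1
  2 left: {5,6}→1
  3 left: {2,5,6}→1  {4,5,6}→1
  4 left: {2,4,5,6}→2  {3,4,5,6}→1
  5 left: {1,3,4,5,6}→1  {2,3,4,5,6}→3
  placing 0:c first → 4 extensions
  placing 2:y first → 1 extensions
total linear extensions = 5

5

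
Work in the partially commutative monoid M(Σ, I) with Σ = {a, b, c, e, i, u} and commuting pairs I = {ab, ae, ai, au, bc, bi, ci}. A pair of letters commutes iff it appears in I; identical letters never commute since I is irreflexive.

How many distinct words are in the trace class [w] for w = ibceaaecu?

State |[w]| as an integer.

#0=i has no predecessor
#1=b has no predecessor
#2=c has no predecessor
#3=e depends on [0:i, 1:b, 2:c]
#4=a depends on [2:c]
#5=a depends on [4:a]
#6=e depends on [3:e]
#7=c depends on [5:a, 6:e]
#8=u depends on [7:c]
sources: [0:i, 1:b, 2:c]
N(rest) = Σ N(rest − s) over sources s of rest; N(one piece) = 1:
  size 1 → [8]=1
  size 2 → [7,8]=1
  size 3 → [5,7,8]=1  [6,7,8]=1
  size 4 → [3,6,7,8]=1  [4,5,7,8]=1  [5,6,7,8]=2
  size 5 → [0,3,6,7,8]=1  [1,3,6,7,8]=1  [3,5,6,7,8]=3  [4,5,6,7,8]=3
  size 6 → [0,1,3,6,7,8]=2  [0,3,5,6,7,8]=4  [1,3,5,6,7,8]=4  [3,4,5,6,7,8]=6
  size 7 → [0,1,3,5,6,7,8]=10  [0,3,4,5,6,7,8]=10  [1,3,4,5,6,7,8]=10  [2,3,4,5,6,7,8]=6
  first=0(i) contributes 16
  first=1(b) contributes 16
  first=2(c) contributes 30
|[w]| = 62

62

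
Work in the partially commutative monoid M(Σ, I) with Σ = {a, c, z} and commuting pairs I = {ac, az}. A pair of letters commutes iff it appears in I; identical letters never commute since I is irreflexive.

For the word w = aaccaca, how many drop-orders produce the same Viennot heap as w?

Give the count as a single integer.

35

drop 0:a onto floor
drop 1:a onto {0:a}
drop 2:c onto floor
drop 3:c onto {2:c}
drop 4:a onto {1:a}
drop 5:c onto {3:c}
drop 6:a onto {4:a}
ground layer = {0:a, 2:c}
drop-orders for the pieces not yet dropped (sum over which currently-grounded one goes next):
  1 to go: {5} 1  {6} 1
  2 to go: {3,5} 1  {4,6} 1  {5,6} 2
  3 to go: {1,4,6} 1  {2,3,5} 1  {3,5,6} 3  {4,5,6} 3
  4 to go: {0,1,4,6} 1  {1,4,5,6} 4  {2,3,5,6} 4  {3,4,5,6} 6
  5 to go: {0,1,4,5,6} 5  {1,3,4,5,6} 10  {2,3,4,5,6} 10
  if 0:a drops first: 20 orders
  if 2:c drops first: 15 orders
heap linearizations: 35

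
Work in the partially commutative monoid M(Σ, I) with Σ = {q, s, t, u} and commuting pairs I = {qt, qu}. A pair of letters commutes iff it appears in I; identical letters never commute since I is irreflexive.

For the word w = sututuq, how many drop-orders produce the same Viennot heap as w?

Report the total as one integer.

piece 0:s — minimal
piece 1:u rests on {0:s}
piece 2:t rests on {1:u}
piece 3:u rests on {2:t}
piece 4:t rests on {3:u}
piece 5:u rests on {4:t}
piece 6:q rests on {0:s}
minimal pieces: {0:s}
ways to finish when only these pieces remain (= sum over removing one remaining piece with nothing left below it):
  1 left: {5}→1  {6}→1
  2 left: {4,5}→1  {5,6}→2
  3 left: {3,4,5}→1  {4,5,6}→3
  4 left: {2,3,4,5}→1  {3,4,5,6}→4
  5 left: {1,2,3,4,5}→1  {2,3,4,5,6}→5
  placing 0:s first → 6 extensions

6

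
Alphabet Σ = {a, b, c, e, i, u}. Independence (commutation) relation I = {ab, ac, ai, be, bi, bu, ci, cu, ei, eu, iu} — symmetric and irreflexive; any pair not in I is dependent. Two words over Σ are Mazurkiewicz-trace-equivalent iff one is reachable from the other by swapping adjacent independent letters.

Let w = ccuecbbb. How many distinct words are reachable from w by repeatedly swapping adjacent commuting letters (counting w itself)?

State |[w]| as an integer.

piece 0:c — minimal
piece 1:c rests on {0:c}
piece 2:u — minimal
piece 3:e rests on {1:c}
piece 4:c rests on {3:e}
piece 5:b rests on {4:c}
piece 6:b rests on {5:b}
piece 7:b rests on {6:b}
minimal pieces: {0:c, 2:u}
ways to finish when only these pieces remain (= sum over removing one remaining piece with nothing left below it):
  1 left: {2}→1  {7}→1
  2 left: {2,7}→2  {6,7}→1
  3 left: {2,6,7}→3  {5,6,7}→1
  4 left: {2,5,6,7}→4  {4,5,6,7}→1
  5 left: {2,4,5,6,7}→5  {3,4,5,6,7}→1
  6 left: {1,3,4,5,6,7}→1  {2,3,4,5,6,7}→6
  placing 0:c first → 7 extensions
  placing 2:u first → 1 extensions
total linear extensions = 8

8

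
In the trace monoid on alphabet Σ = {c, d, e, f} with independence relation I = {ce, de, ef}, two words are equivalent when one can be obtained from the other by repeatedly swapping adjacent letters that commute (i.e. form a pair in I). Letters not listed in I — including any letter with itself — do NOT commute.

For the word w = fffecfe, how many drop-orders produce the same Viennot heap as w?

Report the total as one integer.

21

drop 0:f onto floor
drop 1:f onto {0:f}
drop 2:f onto {1:f}
drop 3:e onto floor
drop 4:c onto {2:f}
drop 5:f onto {4:c}
drop 6:e onto {3:e}
ground layer = {0:f, 3:e}
drop-orders for the pieces not yet dropped (sum over which currently-grounded one goes next):
  1 to go: {5} 1  {6} 1
  2 to go: {3,6} 1  {4,5} 1  {5,6} 2
  3 to go: {2,4,5} 1  {3,5,6} 3  {4,5,6} 3
  4 to go: {1,2,4,5} 1  {2,4,5,6} 4  {3,4,5,6} 6
  5 to go: {0,1,2,4,5} 1  {1,2,4,5,6} 5  {2,3,4,5,6} 10
  if 0:f drops first: 15 orders
  if 3:e drops first: 6 orders
heap linearizations: 21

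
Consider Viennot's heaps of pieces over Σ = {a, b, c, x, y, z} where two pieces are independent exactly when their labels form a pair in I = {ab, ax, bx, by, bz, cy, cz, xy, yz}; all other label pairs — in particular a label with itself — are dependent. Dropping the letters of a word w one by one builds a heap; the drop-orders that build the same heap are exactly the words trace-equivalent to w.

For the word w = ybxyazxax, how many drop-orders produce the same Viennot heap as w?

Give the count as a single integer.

108

piece 0:y — minimal
piece 1:b — minimal
piece 2:x — minimal
piece 3:y rests on {0:y}
piece 4:a rests on {3:y}
piece 5:z rests on {2:x, 4:a}
piece 6:x rests on {5:z}
piece 7:a rests on {5:z}
piece 8:x rests on {6:x}
minimal pieces: {0:y, 1:b, 2:x}
ways to finish when only these pieces remain (= sum over removing one remaining piece with nothing left below it):
  1 left: {1}→1  {7}→1  {8}→1
  2 left: {1,7}→2  {1,8}→2  {6,8}→1  {7,8}→2
  3 left: {1,6,8}→3  {1,7,8}→6  {6,7,8}→3
  4 left: {1,6,7,8}→12  {5,6,7,8}→3
  5 left: {1,5,6,7,8}→15  {2,5,6,7,8}→3  {4,5,6,7,8}→3
  6 left: {1,2,5,6,7,8}→18  {1,4,5,6,7,8}→18  {2,4,5,6,7,8}→6  {3,4,5,6,7,8}→3
  7 left: {0,3,4,5,6,7,8}→3  {1,2,4,5,6,7,8}→42  {1,3,4,5,6,7,8}→21  {2,3,4,5,6,7,8}→9
  placing 0:y first → 72 extensions
  placing 1:b first → 12 extensions
  placing 2:x first → 24 extensions
total linear extensions = 108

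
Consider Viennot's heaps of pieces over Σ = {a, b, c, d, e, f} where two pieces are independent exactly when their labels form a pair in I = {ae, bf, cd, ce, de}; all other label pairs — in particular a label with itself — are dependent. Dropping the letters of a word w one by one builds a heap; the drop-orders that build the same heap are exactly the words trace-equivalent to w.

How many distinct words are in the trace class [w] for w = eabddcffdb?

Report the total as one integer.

6

piece 0:e — minimal
piece 1:a — minimal
piece 2:b rests on {0:e, 1:a}
piece 3:d rests on {2:b}
piece 4:d rests on {3:d}
piece 5:c rests on {2:b}
piece 6:f rests on {4:d, 5:c}
piece 7:f rests on {6:f}
piece 8:d rests on {7:f}
piece 9:b rests on {8:d}
minimal pieces: {0:e, 1:a}
ways to finish when only these pieces remain (= sum over removing one remaining piece with nothing left below it):
  1 left: {9}→1
  2 left: {8,9}→1
  3 left: {7,8,9}→1
  4 left: {6,7,8,9}→1
  5 left: {4,6,7,8,9}→1  {5,6,7,8,9}→1
  6 left: {3,4,6,7,8,9}→1  {4,5,6,7,8,9}→2
  7 left: {3,4,5,6,7,8,9}→3
  8 left: {2,3,4,5,6,7,8,9}→3
  placing 0:e first → 3 extensions
  placing 1:a first → 3 extensions
total linear extensions = 6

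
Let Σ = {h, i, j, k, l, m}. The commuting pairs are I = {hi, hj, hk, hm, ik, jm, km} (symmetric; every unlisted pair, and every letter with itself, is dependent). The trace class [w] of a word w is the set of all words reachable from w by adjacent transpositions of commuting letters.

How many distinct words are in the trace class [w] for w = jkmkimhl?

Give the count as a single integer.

112

piece 0:j — minimal
piece 1:k rests on {0:j}
piece 2:m — minimal
piece 3:k rests on {1:k}
piece 4:i rests on {0:j, 2:m}
piece 5:m rests on {4:i}
piece 6:h — minimal
piece 7:l rests on {3:k, 5:m, 6:h}
minimal pieces: {0:j, 2:m, 6:h}
ways to finish when only these pieces remain (= sum over removing one remaining piece with nothing left below it):
  1 left: {7}→1
  2 left: {3,7}→1  {5,7}→1  {6,7}→1
  3 left: {1,3,7}→1  {3,5,7}→2  {3,6,7}→2  {4,5,7}→1  {5,6,7}→2
  4 left: {1,3,5,7}→3  {1,3,6,7}→3  {2,4,5,7}→1  {3,4,5,7}→3  {3,5,6,7}→6  {4,5,6,7}→3
  5 left: {1,3,4,5,7}→6  {1,3,5,6,7}→12  {2,3,4,5,7}→4  {2,4,5,6,7}→4  {3,4,5,6,7}→12
  6 left: {0,1,3,4,5,7}→6  {1,2,3,4,5,7}→10  {1,3,4,5,6,7}→30  {2,3,4,5,6,7}→20
  placing 0:j first → 60 extensions
  placing 2:m first → 36 extensions
  placing 6:h first → 16 extensions
total linear extensions = 112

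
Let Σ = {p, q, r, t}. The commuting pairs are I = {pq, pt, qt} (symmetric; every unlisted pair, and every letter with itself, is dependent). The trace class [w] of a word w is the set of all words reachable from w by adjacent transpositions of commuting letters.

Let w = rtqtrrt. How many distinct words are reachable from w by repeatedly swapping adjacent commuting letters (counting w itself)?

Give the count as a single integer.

drop 0:r onto floor
drop 1:t onto {0:r}
drop 2:q onto {0:r}
drop 3:t onto {1:t}
drop 4:r onto {2:q, 3:t}
drop 5:r onto {4:r}
drop 6:t onto {5:r}
ground layer = {0:r}
drop-orders for the pieces not yet dropped (sum over which currently-grounded one goes next):
  1 to go: {6} 1
  2 to go: {5,6} 1
  3 to go: {4,5,6} 1
  4 to go: {2,4,5,6} 1  {3,4,5,6} 1
  5 to go: {1,3,4,5,6} 1  {2,3,4,5,6} 2
  if 0:r drops first: 3 orders

3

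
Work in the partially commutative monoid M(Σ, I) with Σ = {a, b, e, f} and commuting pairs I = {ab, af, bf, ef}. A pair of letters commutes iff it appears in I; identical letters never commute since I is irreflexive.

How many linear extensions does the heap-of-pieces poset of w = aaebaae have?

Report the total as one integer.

0(a) covers ∅
1(a) covers 0:a
2(e) covers 1:a
3(b) covers 2:e
4(a) covers 2:e
5(a) covers 4:a
6(e) covers 3:b, 5:a
floor of heap: 0:a
completions by unplaced set U, small U first (add the entries for U minus each lowest piece of U):
  |U|=1: {6}:1
  |U|=2: {3,6}:1  {5,6}:1
  |U|=3: {3,5,6}:2  {4,5,6}:1
  |U|=4: {3,4,5,6}:3
  |U|=5: {2,3,4,5,6}:3
  start at 0(a): 3

3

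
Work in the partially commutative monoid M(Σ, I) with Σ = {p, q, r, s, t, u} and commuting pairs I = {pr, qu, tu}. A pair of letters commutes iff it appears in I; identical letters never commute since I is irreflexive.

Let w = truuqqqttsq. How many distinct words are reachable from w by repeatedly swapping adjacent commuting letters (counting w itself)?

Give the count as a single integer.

21

0(t) covers ∅
1(r) covers 0:t
2(u) covers 1:r
3(u) covers 2:u
4(q) covers 1:r
5(q) covers 4:q
6(q) covers 5:q
7(t) covers 6:q
8(t) covers 7:t
9(s) covers 3:u, 8:t
10(q) covers 9:s
floor of heap: 0:t
completions by unplaced set U, small U first (add the entries for U minus each lowest piece of U):
  |U|=1: {10}:1
  |U|=2: {9,10}:1
  |U|=3: {3,9,10}:1  {8,9,10}:1
  |U|=4: {2,3,9,10}:1  {3,8,9,10}:2  {7,8,9,10}:1
  |U|=5: {2,3,8,9,10}:3  {3,7,8,9,10}:3  {6,7,8,9,10}:1
  |U|=6: {2,3,7,8,9,10}:6  {3,6,7,8,9,10}:4  {5,6,7,8,9,10}:1
  |U|=7: {2,3,6,7,8,9,10}:10  {3,5,6,7,8,9,10}:5  {4,5,6,7,8,9,10}:1
  |U|=8: {2,3,5,6,7,8,9,10}:15  {3,4,5,6,7,8,9,10}:6
  |U|=9: {2,3,4,5,6,7,8,9,10}:21
  start at 0(t): 21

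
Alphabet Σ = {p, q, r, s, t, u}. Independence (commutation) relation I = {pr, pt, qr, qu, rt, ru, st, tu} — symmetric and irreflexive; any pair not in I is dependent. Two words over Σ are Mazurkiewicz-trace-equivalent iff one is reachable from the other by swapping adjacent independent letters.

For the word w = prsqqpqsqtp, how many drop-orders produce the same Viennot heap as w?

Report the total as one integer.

4

#0=p has no predecessor
#1=r has no predecessor
#2=s depends on [0:p, 1:r]
#3=q depends on [2:s]
#4=q depends on [3:q]
#5=p depends on [4:q]
#6=q depends on [5:p]
#7=s depends on [6:q]
#8=q depends on [7:s]
#9=t depends on [8:q]
#10=p depends on [8:q]
sources: [0:p, 1:r]
N(rest) = Σ N(rest − s) over sources s of rest; N(one piece) = 1:
  size 1 → [9]=1  [10]=1
  size 2 → [9,10]=2
  size 3 → [8,9,10]=2
  size 4 → [7,8,9,10]=2
  size 5 → [6,7,8,9,10]=2
  size 6 → [5,6,7,8,9,10]=2
  size 7 → [4,5,6,7,8,9,10]=2
  size 8 → [3,4,5,6,7,8,9,10]=2
  size 9 → [2,3,4,5,6,7,8,9,10]=2
  first=0(p) contributes 2
  first=1(r) contributes 2
|[w]| = 4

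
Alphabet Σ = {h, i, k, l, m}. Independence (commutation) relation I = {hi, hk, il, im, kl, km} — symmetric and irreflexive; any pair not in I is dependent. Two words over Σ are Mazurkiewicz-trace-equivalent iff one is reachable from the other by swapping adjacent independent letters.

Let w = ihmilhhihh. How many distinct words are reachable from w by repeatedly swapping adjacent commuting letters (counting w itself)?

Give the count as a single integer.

piece 0:i — minimal
piece 1:h — minimal
piece 2:m rests on {1:h}
piece 3:i rests on {0:i}
piece 4:l rests on {2:m}
piece 5:h rests on {4:l}
piece 6:h rests on {5:h}
piece 7:i rests on {3:i}
piece 8:h rests on {6:h}
piece 9:h rests on {8:h}
minimal pieces: {0:i, 1:h}
ways to finish when only these pieces remain (= sum over removing one remaining piece with nothing left below it):
  1 left: {7}→1  {9}→1
  2 left: {3,7}→1  {7,9}→2  {8,9}→1
  3 left: {0,3,7}→1  {3,7,9}→3  {6,8,9}→1  {7,8,9}→3
  4 left: {0,3,7,9}→4  {3,7,8,9}→6  {5,6,8,9}→1  {6,7,8,9}→4
  5 left: {0,3,7,8,9}→10  {3,6,7,8,9}→10  {4,5,6,8,9}→1  {5,6,7,8,9}→5
  6 left: {0,3,6,7,8,9}→20  {2,4,5,6,8,9}→1  {3,5,6,7,8,9}→15  {4,5,6,7,8,9}→6
  7 left: {0,3,5,6,7,8,9}→35  {1,2,4,5,6,8,9}→1  {2,4,5,6,7,8,9}→7  {3,4,5,6,7,8,9}→21
  8 left: {0,3,4,5,6,7,8,9}→56  {1,2,4,5,6,7,8,9}→8  {2,3,4,5,6,7,8,9}→28
  placing 0:i first → 36 extensions
  placing 1:h first → 84 extensions
total linear extensions = 120

120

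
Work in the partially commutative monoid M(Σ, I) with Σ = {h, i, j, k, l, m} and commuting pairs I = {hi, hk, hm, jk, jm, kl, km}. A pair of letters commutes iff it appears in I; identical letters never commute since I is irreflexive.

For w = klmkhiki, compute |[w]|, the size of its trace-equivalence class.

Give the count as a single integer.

38

piece 0:k — minimal
piece 1:l — minimal
piece 2:m rests on {1:l}
piece 3:k rests on {0:k}
piece 4:h rests on {1:l}
piece 5:i rests on {2:m, 3:k}
piece 6:k rests on {5:i}
piece 7:i rests on {6:k}
minimal pieces: {0:k, 1:l}
ways to finish when only these pieces remain (= sum over removing one remaining piece with nothing left below it):
  1 left: {4}→1  {7}→1
  2 left: {4,7}→2  {6,7}→1
  3 left: {4,6,7}→3  {5,6,7}→1
  4 left: {2,5,6,7}→1  {3,5,6,7}→1  {4,5,6,7}→4
  5 left: {0,3,5,6,7}→1  {2,3,5,6,7}→2  {2,4,5,6,7}→5  {3,4,5,6,7}→5
  6 left: {0,2,3,5,6,7}→3  {0,3,4,5,6,7}→6  {1,2,4,5,6,7}→5  {2,3,4,5,6,7}→12
  placing 0:k first → 17 extensions
  placing 1:l first → 21 extensions
total linear extensions = 38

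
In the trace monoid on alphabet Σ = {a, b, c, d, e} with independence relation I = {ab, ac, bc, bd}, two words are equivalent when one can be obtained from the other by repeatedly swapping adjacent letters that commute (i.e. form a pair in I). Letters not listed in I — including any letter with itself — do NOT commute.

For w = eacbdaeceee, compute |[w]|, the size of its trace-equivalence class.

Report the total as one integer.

10

piece 0:e — minimal
piece 1:a rests on {0:e}
piece 2:c rests on {0:e}
piece 3:b rests on {0:e}
piece 4:d rests on {1:a, 2:c}
piece 5:a rests on {4:d}
piece 6:e rests on {3:b, 5:a}
piece 7:c rests on {6:e}
piece 8:e rests on {7:c}
piece 9:e rests on {8:e}
piece 10:e rests on {9:e}
minimal pieces: {0:e}
ways to finish when only these pieces remain (= sum over removing one remaining piece with nothing left below it):
  1 left: {10}→1
  2 left: {9,10}→1
  3 left: {8,9,10}→1
  4 left: {7,8,9,10}→1
  5 left: {6,7,8,9,10}→1
  6 left: {3,6,7,8,9,10}→1  {5,6,7,8,9,10}→1
  7 left: {3,5,6,7,8,9,10}→2  {4,5,6,7,8,9,10}→1
  8 left: {1,4,5,6,7,8,9,10}→1  {2,4,5,6,7,8,9,10}→1  {3,4,5,6,7,8,9,10}→3
  9 left: {1,2,4,5,6,7,8,9,10}→2  {1,3,4,5,6,7,8,9,10}→4  {2,3,4,5,6,7,8,9,10}→4
  placing 0:e first → 10 extensions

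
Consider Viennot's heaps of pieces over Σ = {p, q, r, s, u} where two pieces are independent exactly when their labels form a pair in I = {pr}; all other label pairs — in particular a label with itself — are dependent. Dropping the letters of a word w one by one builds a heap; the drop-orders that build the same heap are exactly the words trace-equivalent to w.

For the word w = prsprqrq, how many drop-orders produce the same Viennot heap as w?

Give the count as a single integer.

4

piece 0:p — minimal
piece 1:r — minimal
piece 2:s rests on {0:p, 1:r}
piece 3:p rests on {2:s}
piece 4:r rests on {2:s}
piece 5:q rests on {3:p, 4:r}
piece 6:r rests on {5:q}
piece 7:q rests on {6:r}
minimal pieces: {0:p, 1:r}
ways to finish when only these pieces remain (= sum over removing one remaining piece with nothing left below it):
  1 left: {7}→1
  2 left: {6,7}→1
  3 left: {5,6,7}→1
  4 left: {3,5,6,7}→1  {4,5,6,7}→1
  5 left: {3,4,5,6,7}→2
  6 left: {2,3,4,5,6,7}→2
  placing 0:p first → 2 extensions
  placing 1:r first → 2 extensions
total linear extensions = 4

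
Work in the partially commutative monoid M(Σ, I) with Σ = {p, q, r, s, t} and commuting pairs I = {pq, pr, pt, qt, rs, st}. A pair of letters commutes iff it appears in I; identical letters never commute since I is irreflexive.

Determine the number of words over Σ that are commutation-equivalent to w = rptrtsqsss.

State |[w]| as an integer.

drop 0:r onto floor
drop 1:p onto floor
drop 2:t onto {0:r}
drop 3:r onto {2:t}
drop 4:t onto {3:r}
drop 5:s onto {1:p}
drop 6:q onto {3:r, 5:s}
drop 7:s onto {6:q}
drop 8:s onto {7:s}
drop 9:s onto {8:s}
ground layer = {0:r, 1:p}
drop-orders for the pieces not yet dropped (sum over which currently-grounded one goes next):
  1 to go: {4} 1  {9} 1
  2 to go: {4,9} 2  {8,9} 1
  3 to go: {4,8,9} 3  {7,8,9} 1
  4 to go: {4,7,8,9} 4  {6,7,8,9} 1
  5 to go: {4,6,7,8,9} 5  {5,6,7,8,9} 1
  6 to go: {1,5,6,7,8,9} 1  {3,4,6,7,8,9} 5  {4,5,6,7,8,9} 6
  7 to go: {1,4,5,6,7,8,9} 7  {2,3,4,6,7,8,9} 5  {3,4,5,6,7,8,9} 11
  8 to go: {0,2,3,4,6,7,8,9} 5  {1,3,4,5,6,7,8,9} 18  {2,3,4,5,6,7,8,9} 16
  if 0:r drops first: 34 orders
  if 1:p drops first: 21 orders
heap linearizations: 55

55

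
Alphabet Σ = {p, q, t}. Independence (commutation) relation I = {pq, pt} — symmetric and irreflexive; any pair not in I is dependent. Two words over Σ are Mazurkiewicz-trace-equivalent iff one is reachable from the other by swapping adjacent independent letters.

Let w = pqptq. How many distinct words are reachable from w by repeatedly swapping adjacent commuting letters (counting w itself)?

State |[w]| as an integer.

#0=p has no predecessor
#1=q has no predecessor
#2=p depends on [0:p]
#3=t depends on [1:q]
#4=q depends on [3:t]
sources: [0:p, 1:q]
N(rest) = Σ N(rest − s) over sources s of rest; N(one piece) = 1:
  size 1 → [2]=1  [4]=1
  size 2 → [0,2]=1  [2,4]=2  [3,4]=1
  size 3 → [0,2,4]=3  [1,3,4]=1  [2,3,4]=3
  first=0(p) contributes 4
  first=1(q) contributes 6
|[w]| = 10

10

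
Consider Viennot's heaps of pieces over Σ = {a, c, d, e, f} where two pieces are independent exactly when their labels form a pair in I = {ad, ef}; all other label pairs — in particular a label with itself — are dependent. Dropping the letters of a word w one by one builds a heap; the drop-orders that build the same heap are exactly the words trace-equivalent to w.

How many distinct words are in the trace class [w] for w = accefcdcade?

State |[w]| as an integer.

piece 0:a — minimal
piece 1:c rests on {0:a}
piece 2:c rests on {1:c}
piece 3:e rests on {2:c}
piece 4:f rests on {2:c}
piece 5:c rests on {3:e, 4:f}
piece 6:d rests on {5:c}
piece 7:c rests on {6:d}
piece 8:a rests on {7:c}
piece 9:d rests on {7:c}
piece 10:e rests on {8:a, 9:d}
minimal pieces: {0:a}
ways to finish when only these pieces remain (= sum over removing one remaining piece with nothing left below it):
  1 left: {10}→1
  2 left: {8,10}→1  {9,10}→1
  3 left: {8,9,10}→2
  4 left: {7,8,9,10}→2
  5 left: {6,7,8,9,10}→2
  6 left: {5,6,7,8,9,10}→2
  7 left: {3,5,6,7,8,9,10}→2  {4,5,6,7,8,9,10}→2
  8 left: {3,4,5,6,7,8,9,10}→4
  9 left: {2,3,4,5,6,7,8,9,10}→4
  placing 0:a first → 4 extensions

4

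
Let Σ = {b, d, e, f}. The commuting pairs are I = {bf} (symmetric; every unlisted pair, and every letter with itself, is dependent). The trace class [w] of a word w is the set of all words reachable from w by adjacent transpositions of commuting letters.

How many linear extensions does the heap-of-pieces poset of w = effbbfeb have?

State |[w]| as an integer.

0(e) covers ∅
1(f) covers 0:e
2(f) covers 1:f
3(b) covers 0:e
4(b) covers 3:b
5(f) covers 2:f
6(e) covers 4:b, 5:f
7(b) covers 6:e
floor of heap: 0:e
completions by unplaced set U, small U first (add the entries for U minus each lowest piece of U):
  |U|=1: {7}:1
  |U|=2: {6,7}:1
  |U|=3: {4,6,7}:1  {5,6,7}:1
  |U|=4: {2,5,6,7}:1  {3,4,6,7}:1  {4,5,6,7}:2
  |U|=5: {1,2,5,6,7}:1  {2,4,5,6,7}:3  {3,4,5,6,7}:3
  |U|=6: {1,2,4,5,6,7}:4  {2,3,4,5,6,7}:6
  start at 0(e): 10

10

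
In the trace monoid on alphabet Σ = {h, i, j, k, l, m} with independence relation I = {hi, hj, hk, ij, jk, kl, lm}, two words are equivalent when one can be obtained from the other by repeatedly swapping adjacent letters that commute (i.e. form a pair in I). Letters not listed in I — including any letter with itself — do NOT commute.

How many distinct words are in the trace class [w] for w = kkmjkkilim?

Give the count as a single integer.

#0=k has no predecessor
#1=k depends on [0:k]
#2=m depends on [1:k]
#3=j depends on [2:m]
#4=k depends on [2:m]
#5=k depends on [4:k]
#6=i depends on [5:k]
#7=l depends on [3:j, 6:i]
#8=i depends on [7:l]
#9=m depends on [8:i]
sources: [0:k]
N(rest) = Σ N(rest − s) over sources s of rest; N(one piece) = 1:
  size 1 → [9]=1
  size 2 → [8,9]=1
  size 3 → [7,8,9]=1
  size 4 → [3,7,8,9]=1  [6,7,8,9]=1
  size 5 → [3,6,7,8,9]=2  [5,6,7,8,9]=1
  size 6 → [3,5,6,7,8,9]=3  [4,5,6,7,8,9]=1
  size 7 → [3,4,5,6,7,8,9]=4
  size 8 → [2,3,4,5,6,7,8,9]=4
  first=0(k) contributes 4

4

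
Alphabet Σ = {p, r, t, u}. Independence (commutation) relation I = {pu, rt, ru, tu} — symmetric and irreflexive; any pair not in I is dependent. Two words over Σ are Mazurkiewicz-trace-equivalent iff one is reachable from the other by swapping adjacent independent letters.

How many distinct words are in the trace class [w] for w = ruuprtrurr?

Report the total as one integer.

600

piece 0:r — minimal
piece 1:u — minimal
piece 2:u rests on {1:u}
piece 3:p rests on {0:r}
piece 4:r rests on {3:p}
piece 5:t rests on {3:p}
piece 6:r rests on {4:r}
piece 7:u rests on {2:u}
piece 8:r rests on {6:r}
piece 9:r rests on {8:r}
minimal pieces: {0:r, 1:u}
ways to finish when only these pieces remain (= sum over removing one remaining piece with nothing left below it):
  1 left: {5}→1  {7}→1  {9}→1
  2 left: {2,7}→1  {5,7}→2  {5,9}→2  {7,9}→2  {8,9}→1
  3 left: {1,2,7}→1  {2,5,7}→3  {2,7,9}→3  {5,7,9}→6  {5,8,9}→3  {6,8,9}→1  {7,8,9}→3
  4 left: {1,2,5,7}→4  {1,2,7,9}→4  {2,5,7,9}→12  {2,7,8,9}→6  {4,6,8,9}→1  {5,6,8,9}→4  {5,7,8,9}→12  {6,7,8,9}→4
  5 left: {1,2,5,7,9}→20  {1,2,7,8,9}→10  {2,5,7,8,9}→30  {2,6,7,8,9}→10  {4,5,6,8,9}→5  {4,6,7,8,9}→5  {5,6,7,8,9}→20
  6 left: {1,2,5,7,8,9}→60  {1,2,6,7,8,9}→20  {2,4,6,7,8,9}→15  {2,5,6,7,8,9}→60  {3,4,5,6,8,9}→5  {4,5,6,7,8,9}→30
  7 left: {0,3,4,5,6,8,9}→5  {1,2,4,6,7,8,9}→35  {1,2,5,6,7,8,9}→140  {2,4,5,6,7,8,9}→105  {3,4,5,6,7,8,9}→35
  8 left: {0,3,4,5,6,7,8,9}→40  {1,2,4,5,6,7,8,9}→280  {2,3,4,5,6,7,8,9}→140
  placing 0:r first → 420 extensions
  placing 1:u first → 180 extensions
total linear extensions = 600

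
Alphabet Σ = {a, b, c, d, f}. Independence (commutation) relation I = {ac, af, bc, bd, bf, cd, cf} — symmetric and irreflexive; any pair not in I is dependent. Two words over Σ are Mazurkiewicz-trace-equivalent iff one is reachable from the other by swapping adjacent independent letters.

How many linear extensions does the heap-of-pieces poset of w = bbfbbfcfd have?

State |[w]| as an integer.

630

0(b) covers ∅
1(b) covers 0:b
2(f) covers ∅
3(b) covers 1:b
4(b) covers 3:b
5(f) covers 2:f
6(c) covers ∅
7(f) covers 5:f
8(d) covers 7:f
floor of heap: 0:b, 2:f, 6:c
completions by unplaced set U, small U first (add the entries for U minus each lowest piece of U):
  |U|=1: {4}:1  {6}:1  {8}:1
  |U|=2: {3,4}:1  {4,6}:2  {4,8}:2  {6,8}:2  {7,8}:1
  |U|=3: {1,3,4}:1  {3,4,6}:3  {3,4,8}:3  {4,6,8}:6  {4,7,8}:3  {5,7,8}:1  {6,7,8}:3
  |U|=4: {0,1,3,4}:1  {1,3,4,6}:4  {1,3,4,8}:4  {2,5,7,8}:1  {3,4,6,8}:12  {3,4,7,8}:6  {4,5,7,8}:4  {4,6,7,8}:12  {5,6,7,8}:4
  |U|=5: {0,1,3,4,6}:5  {0,1,3,4,8}:5  {1,3,4,6,8}:20  {1,3,4,7,8}:10  {2,4,5,7,8}:5  {2,5,6,7,8}:5  {3,4,5,7,8}:10  {3,4,6,7,8}:30  {4,5,6,7,8}:20
  |U|=6: {0,1,3,4,6,8}:30  {0,1,3,4,7,8}:15  {1,3,4,5,7,8}:20  {1,3,4,6,7,8}:60  {2,3,4,5,7,8}:15  {2,4,5,6,7,8}:30  {3,4,5,6,7,8}:60
  |U|=7: {0,1,3,4,5,7,8}:35  {0,1,3,4,6,7,8}:105  {1,2,3,4,5,7,8}:35  {1,3,4,5,6,7,8}:140  {2,3,4,5,6,7,8}:105
  start at 0(b): 280
  start at 2(f): 280
  start at 6(c): 70
sum over floor = 630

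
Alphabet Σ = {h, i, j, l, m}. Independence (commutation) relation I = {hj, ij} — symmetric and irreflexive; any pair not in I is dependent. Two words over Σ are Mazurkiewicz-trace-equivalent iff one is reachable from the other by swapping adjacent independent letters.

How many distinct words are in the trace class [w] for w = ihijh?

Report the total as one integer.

0(i) covers ∅
1(h) covers 0:i
2(i) covers 1:h
3(j) covers ∅
4(h) covers 2:i
floor of heap: 0:i, 3:j
completions by unplaced set U, small U first (add the entries for U minus each lowest piece of U):
  |U|=1: {3}:1  {4}:1
  |U|=2: {2,4}:1  {3,4}:2
  |U|=3: {1,2,4}:1  {2,3,4}:3
  start at 0(i): 4
  start at 3(j): 1
sum over floor = 5

5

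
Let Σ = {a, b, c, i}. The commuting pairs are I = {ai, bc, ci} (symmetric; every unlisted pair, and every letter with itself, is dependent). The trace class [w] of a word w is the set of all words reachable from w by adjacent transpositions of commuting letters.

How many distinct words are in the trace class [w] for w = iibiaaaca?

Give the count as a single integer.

6

drop 0:i onto floor
drop 1:i onto {0:i}
drop 2:b onto {1:i}
drop 3:i onto {2:b}
drop 4:a onto {2:b}
drop 5:a onto {4:a}
drop 6:a onto {5:a}
drop 7:c onto {6:a}
drop 8:a onto {7:c}
ground layer = {0:i}
drop-orders for the pieces not yet dropped (sum over which currently-grounded one goes next):
  1 to go: {3} 1  {8} 1
  2 to go: {3,8} 2  {7,8} 1
  3 to go: {3,7,8} 3  {6,7,8} 1
  4 to go: {3,6,7,8} 4  {5,6,7,8} 1
  5 to go: {3,5,6,7,8} 5  {4,5,6,7,8} 1
  6 to go: {3,4,5,6,7,8} 6
  7 to go: {2,3,4,5,6,7,8} 6
  if 0:i drops first: 6 orders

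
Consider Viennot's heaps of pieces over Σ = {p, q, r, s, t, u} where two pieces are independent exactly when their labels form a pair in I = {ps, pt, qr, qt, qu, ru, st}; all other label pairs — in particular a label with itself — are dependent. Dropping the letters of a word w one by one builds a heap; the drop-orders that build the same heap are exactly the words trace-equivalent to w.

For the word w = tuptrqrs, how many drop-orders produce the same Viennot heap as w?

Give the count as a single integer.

drop 0:t onto floor
drop 1:u onto {0:t}
drop 2:p onto {1:u}
drop 3:t onto {1:u}
drop 4:r onto {2:p, 3:t}
drop 5:q onto {2:p}
drop 6:r onto {4:r}
drop 7:s onto {5:q, 6:r}
ground layer = {0:t}
drop-orders for the pieces not yet dropped (sum over which currently-grounded one goes next):
  1 to go: {7} 1
  2 to go: {5,7} 1  {6,7} 1
  3 to go: {4,6,7} 1  {5,6,7} 2
  4 to go: {3,4,6,7} 1  {4,5,6,7} 3
  5 to go: {2,4,5,6,7} 3  {3,4,5,6,7} 4
  6 to go: {2,3,4,5,6,7} 7
  if 0:t drops first: 7 orders

7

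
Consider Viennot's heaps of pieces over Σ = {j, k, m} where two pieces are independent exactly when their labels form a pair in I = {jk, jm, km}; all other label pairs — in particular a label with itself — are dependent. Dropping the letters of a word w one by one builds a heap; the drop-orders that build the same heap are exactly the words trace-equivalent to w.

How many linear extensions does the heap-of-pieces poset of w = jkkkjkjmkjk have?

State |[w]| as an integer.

#0=j has no predecessor
#1=k has no predecessor
#2=k depends on [1:k]
#3=k depends on [2:k]
#4=j depends on [0:j]
#5=k depends on [3:k]
#6=j depends on [4:j]
#7=m has no predecessor
#8=k depends on [5:k]
#9=j depends on [6:j]
#10=k depends on [8:k]
sources: [0:j, 1:k, 7:m]
N(rest) = Σ N(rest − s) over sources s of rest; N(one piece) = 1:
  size 1 → [7]=1  [9]=1  [10]=1
  size 2 → [6,9]=1  [7,9]=2  [7,10]=2  [8,10]=1  [9,10]=2
  size 3 → [4,6,9]=1  [5,8,10]=1  [6,7,9]=3  [6,9,10]=3  [7,8,10]=3  [7,9,10]=6  [8,9,10]=3
  size 4 → [0,4,6,9]=1  [3,5,8,10]=1  [4,6,7,9]=4  [4,6,9,10]=4  [5,7,8,10]=4  [5,8,9,10]=4  [6,7,9,10]=12  [6,8,9,10]=6  [7,8,9,10]=12
  size 5 → [0,4,6,7,9]=5  [0,4,6,9,10]=5  [2,3,5,8,10]=1  [3,5,7,8,10]=5  [3,5,8,9,10]=5  [4,6,7,9,10]=20  [4,6,8,9,10]=10  [5,6,8,9,10]=10  [5,7,8,9,10]=20  [6,7,8,9,10]=30
  size 6 → [0,4,6,7,9,10]=30  [0,4,6,8,9,10]=15  [1,2,3,5,8,10]=1  [2,3,5,7,8,10]=6  [2,3,5,8,9,10]=6  [3,5,6,8,9,10]=15  [3,5,7,8,9,10]=30  [4,5,6,8,9,10]=20  [4,6,7,8,9,10]=60  [5,6,7,8,9,10]=60
  size 7 → [0,4,5,6,8,9,10]=35  [0,4,6,7,8,9,10]=105  [1,2,3,5,7,8,10]=7  [1,2,3,5,8,9,10]=7  [2,3,5,6,8,9,10]=21  [2,3,5,7,8,9,10]=42  [3,4,5,6,8,9,10]=35  [3,5,6,7,8,9,10]=105  [4,5,6,7,8,9,10]=140
  size 8 → [0,3,4,5,6,8,9,10]=70  [0,4,5,6,7,8,9,10]=280  [1,2,3,5,6,8,9,10]=28  [1,2,3,5,7,8,9,10]=56  [2,3,4,5,6,8,9,10]=56  [2,3,5,6,7,8,9,10]=168  [3,4,5,6,7,8,9,10]=280
  size 9 → [0,2,3,4,5,6,8,9,10]=126  [0,3,4,5,6,7,8,9,10]=630  [1,2,3,4,5,6,8,9,10]=84  [1,2,3,5,6,7,8,9,10]=252  [2,3,4,5,6,7,8,9,10]=504
  first=0(j) contributes 840
  first=1(k) contributes 1260
  first=7(m) contributes 210
|[w]| = 2310

2310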